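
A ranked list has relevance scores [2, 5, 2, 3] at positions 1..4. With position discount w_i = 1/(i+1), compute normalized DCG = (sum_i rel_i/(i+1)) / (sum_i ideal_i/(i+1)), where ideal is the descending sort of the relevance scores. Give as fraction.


Position discount weights w_i = 1/(i+1) for i=1..4:
Weights = [1/2, 1/3, 1/4, 1/5]
Actual relevance: [2, 5, 2, 3]
DCG = 2/2 + 5/3 + 2/4 + 3/5 = 113/30
Ideal relevance (sorted desc): [5, 3, 2, 2]
Ideal DCG = 5/2 + 3/3 + 2/4 + 2/5 = 22/5
nDCG = DCG / ideal_DCG = 113/30 / 22/5 = 113/132

113/132


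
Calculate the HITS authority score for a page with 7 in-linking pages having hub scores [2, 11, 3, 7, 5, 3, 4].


Authority = sum of hub scores of in-linkers
In-link 1: hub score = 2
In-link 2: hub score = 11
In-link 3: hub score = 3
In-link 4: hub score = 7
In-link 5: hub score = 5
In-link 6: hub score = 3
In-link 7: hub score = 4
Authority = 2 + 11 + 3 + 7 + 5 + 3 + 4 = 35

35


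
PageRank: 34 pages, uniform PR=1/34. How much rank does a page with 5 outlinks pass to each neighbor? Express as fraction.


Initial PR = 1/34 = 1/34
Outlinks = 5
Contribution per link = PR / outlinks
= 1/34 / 5
= 1/170

1/170


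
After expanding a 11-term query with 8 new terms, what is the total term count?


Original terms: 11
Expansion terms: 8
Total = 11 + 8 = 19

19


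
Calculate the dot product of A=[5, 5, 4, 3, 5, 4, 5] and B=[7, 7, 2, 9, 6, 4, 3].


Dot product = sum of element-wise products
A[0]*B[0] = 5*7 = 35
A[1]*B[1] = 5*7 = 35
A[2]*B[2] = 4*2 = 8
A[3]*B[3] = 3*9 = 27
A[4]*B[4] = 5*6 = 30
A[5]*B[5] = 4*4 = 16
A[6]*B[6] = 5*3 = 15
Sum = 35 + 35 + 8 + 27 + 30 + 16 + 15 = 166

166


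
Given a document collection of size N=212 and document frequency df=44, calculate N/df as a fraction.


IDF ratio = N / df
= 212 / 44
= 53/11

53/11


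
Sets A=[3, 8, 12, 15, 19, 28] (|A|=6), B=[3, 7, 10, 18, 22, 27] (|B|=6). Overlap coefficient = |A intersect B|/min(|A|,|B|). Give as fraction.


A intersect B = [3]
|A intersect B| = 1
min(|A|, |B|) = min(6, 6) = 6
Overlap = 1 / 6 = 1/6

1/6


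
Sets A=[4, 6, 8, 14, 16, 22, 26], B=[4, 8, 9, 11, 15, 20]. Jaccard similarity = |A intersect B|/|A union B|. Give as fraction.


A intersect B = [4, 8]
|A intersect B| = 2
A union B = [4, 6, 8, 9, 11, 14, 15, 16, 20, 22, 26]
|A union B| = 11
Jaccard = 2/11 = 2/11

2/11


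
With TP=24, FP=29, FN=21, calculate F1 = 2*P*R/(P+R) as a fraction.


F1 = 2 * P * R / (P + R)
P = TP/(TP+FP) = 24/53 = 24/53
R = TP/(TP+FN) = 24/45 = 8/15
2 * P * R = 2 * 24/53 * 8/15 = 128/265
P + R = 24/53 + 8/15 = 784/795
F1 = 128/265 / 784/795 = 24/49

24/49


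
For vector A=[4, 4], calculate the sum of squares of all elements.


|A|^2 = sum of squared components
A[0]^2 = 4^2 = 16
A[1]^2 = 4^2 = 16
Sum = 16 + 16 = 32

32


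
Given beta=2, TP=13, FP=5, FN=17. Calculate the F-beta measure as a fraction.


P = TP/(TP+FP) = 13/18 = 13/18
R = TP/(TP+FN) = 13/30 = 13/30
beta^2 = 2^2 = 4
(1 + beta^2) = 5
Numerator = (1+beta^2)*P*R = 169/108
Denominator = beta^2*P + R = 26/9 + 13/30 = 299/90
F_beta = 65/138

65/138


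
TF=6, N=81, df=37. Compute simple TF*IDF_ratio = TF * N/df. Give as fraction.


TF * (N/df)
= 6 * (81/37)
= 6 * 81/37
= 486/37

486/37


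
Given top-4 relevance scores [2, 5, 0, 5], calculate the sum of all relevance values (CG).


Cumulative Gain = sum of relevance scores
Position 1: rel=2, running sum=2
Position 2: rel=5, running sum=7
Position 3: rel=0, running sum=7
Position 4: rel=5, running sum=12
CG = 12

12


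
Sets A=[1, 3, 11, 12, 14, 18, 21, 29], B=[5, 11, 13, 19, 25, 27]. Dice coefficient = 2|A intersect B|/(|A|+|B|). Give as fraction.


A intersect B = [11]
|A intersect B| = 1
|A| = 8, |B| = 6
Dice = 2*1 / (8+6)
= 2 / 14 = 1/7

1/7


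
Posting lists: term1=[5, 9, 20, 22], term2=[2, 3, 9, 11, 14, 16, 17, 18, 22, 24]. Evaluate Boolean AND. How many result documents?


Boolean AND: find intersection of posting lists
term1 docs: [5, 9, 20, 22]
term2 docs: [2, 3, 9, 11, 14, 16, 17, 18, 22, 24]
Intersection: [9, 22]
|intersection| = 2

2


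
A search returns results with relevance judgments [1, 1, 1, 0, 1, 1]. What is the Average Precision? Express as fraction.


Computing P@k for each relevant position:
Position 1: relevant, P@1 = 1/1 = 1
Position 2: relevant, P@2 = 2/2 = 1
Position 3: relevant, P@3 = 3/3 = 1
Position 4: not relevant
Position 5: relevant, P@5 = 4/5 = 4/5
Position 6: relevant, P@6 = 5/6 = 5/6
Sum of P@k = 1 + 1 + 1 + 4/5 + 5/6 = 139/30
AP = 139/30 / 5 = 139/150

139/150


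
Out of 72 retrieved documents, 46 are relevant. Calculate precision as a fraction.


Precision = relevant_retrieved / total_retrieved
= 46 / 72
= 46 / (46 + 26)
= 23/36

23/36


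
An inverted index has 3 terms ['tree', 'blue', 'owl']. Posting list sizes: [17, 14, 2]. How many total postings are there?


Summing posting list sizes:
'tree': 17 postings
'blue': 14 postings
'owl': 2 postings
Total = 17 + 14 + 2 = 33

33


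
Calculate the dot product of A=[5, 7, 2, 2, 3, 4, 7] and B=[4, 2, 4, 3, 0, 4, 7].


Dot product = sum of element-wise products
A[0]*B[0] = 5*4 = 20
A[1]*B[1] = 7*2 = 14
A[2]*B[2] = 2*4 = 8
A[3]*B[3] = 2*3 = 6
A[4]*B[4] = 3*0 = 0
A[5]*B[5] = 4*4 = 16
A[6]*B[6] = 7*7 = 49
Sum = 20 + 14 + 8 + 6 + 0 + 16 + 49 = 113

113


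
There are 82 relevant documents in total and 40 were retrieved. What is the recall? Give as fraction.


Recall = retrieved_relevant / total_relevant
= 40 / 82
= 40 / (40 + 42)
= 20/41

20/41


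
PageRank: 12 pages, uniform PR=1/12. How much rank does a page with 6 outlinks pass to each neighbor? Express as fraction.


Initial PR = 1/12 = 1/12
Outlinks = 6
Contribution per link = PR / outlinks
= 1/12 / 6
= 1/72

1/72


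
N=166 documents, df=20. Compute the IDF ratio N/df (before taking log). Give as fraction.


IDF ratio = N / df
= 166 / 20
= 83/10

83/10


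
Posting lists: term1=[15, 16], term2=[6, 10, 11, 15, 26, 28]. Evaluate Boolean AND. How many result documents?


Boolean AND: find intersection of posting lists
term1 docs: [15, 16]
term2 docs: [6, 10, 11, 15, 26, 28]
Intersection: [15]
|intersection| = 1

1


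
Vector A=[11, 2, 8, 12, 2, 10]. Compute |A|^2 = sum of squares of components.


|A|^2 = sum of squared components
A[0]^2 = 11^2 = 121
A[1]^2 = 2^2 = 4
A[2]^2 = 8^2 = 64
A[3]^2 = 12^2 = 144
A[4]^2 = 2^2 = 4
A[5]^2 = 10^2 = 100
Sum = 121 + 4 + 64 + 144 + 4 + 100 = 437

437


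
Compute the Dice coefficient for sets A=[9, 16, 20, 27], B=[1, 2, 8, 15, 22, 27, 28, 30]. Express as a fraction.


A intersect B = [27]
|A intersect B| = 1
|A| = 4, |B| = 8
Dice = 2*1 / (4+8)
= 2 / 12 = 1/6

1/6


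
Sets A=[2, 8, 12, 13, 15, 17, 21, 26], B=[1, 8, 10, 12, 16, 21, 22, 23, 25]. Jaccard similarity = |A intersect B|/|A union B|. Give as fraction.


A intersect B = [8, 12, 21]
|A intersect B| = 3
A union B = [1, 2, 8, 10, 12, 13, 15, 16, 17, 21, 22, 23, 25, 26]
|A union B| = 14
Jaccard = 3/14 = 3/14

3/14


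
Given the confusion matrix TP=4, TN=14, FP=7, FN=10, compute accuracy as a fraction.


Accuracy = (TP + TN) / (TP + TN + FP + FN)
TP + TN = 4 + 14 = 18
Total = 4 + 14 + 7 + 10 = 35
Accuracy = 18 / 35 = 18/35

18/35


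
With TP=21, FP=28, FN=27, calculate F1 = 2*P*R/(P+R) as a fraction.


F1 = 2 * P * R / (P + R)
P = TP/(TP+FP) = 21/49 = 3/7
R = TP/(TP+FN) = 21/48 = 7/16
2 * P * R = 2 * 3/7 * 7/16 = 3/8
P + R = 3/7 + 7/16 = 97/112
F1 = 3/8 / 97/112 = 42/97

42/97


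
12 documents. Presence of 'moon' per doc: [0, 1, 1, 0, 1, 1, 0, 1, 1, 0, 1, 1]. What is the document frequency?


Checking each document for 'moon':
Doc 1: absent
Doc 2: present
Doc 3: present
Doc 4: absent
Doc 5: present
Doc 6: present
Doc 7: absent
Doc 8: present
Doc 9: present
Doc 10: absent
Doc 11: present
Doc 12: present
df = sum of presences = 0 + 1 + 1 + 0 + 1 + 1 + 0 + 1 + 1 + 0 + 1 + 1 = 8

8


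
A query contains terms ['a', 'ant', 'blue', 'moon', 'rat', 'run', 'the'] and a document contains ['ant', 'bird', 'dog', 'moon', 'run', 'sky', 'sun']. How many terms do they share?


Query terms: ['a', 'ant', 'blue', 'moon', 'rat', 'run', 'the']
Document terms: ['ant', 'bird', 'dog', 'moon', 'run', 'sky', 'sun']
Common terms: ['ant', 'moon', 'run']
Overlap count = 3

3


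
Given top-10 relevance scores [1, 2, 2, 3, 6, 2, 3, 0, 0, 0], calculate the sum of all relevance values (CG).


Cumulative Gain = sum of relevance scores
Position 1: rel=1, running sum=1
Position 2: rel=2, running sum=3
Position 3: rel=2, running sum=5
Position 4: rel=3, running sum=8
Position 5: rel=6, running sum=14
Position 6: rel=2, running sum=16
Position 7: rel=3, running sum=19
Position 8: rel=0, running sum=19
Position 9: rel=0, running sum=19
Position 10: rel=0, running sum=19
CG = 19

19


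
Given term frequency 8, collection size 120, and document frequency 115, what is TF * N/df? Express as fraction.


TF * (N/df)
= 8 * (120/115)
= 8 * 24/23
= 192/23

192/23


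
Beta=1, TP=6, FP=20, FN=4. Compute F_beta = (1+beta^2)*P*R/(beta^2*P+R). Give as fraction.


P = TP/(TP+FP) = 6/26 = 3/13
R = TP/(TP+FN) = 6/10 = 3/5
beta^2 = 1^2 = 1
(1 + beta^2) = 2
Numerator = (1+beta^2)*P*R = 18/65
Denominator = beta^2*P + R = 3/13 + 3/5 = 54/65
F_beta = 1/3

1/3


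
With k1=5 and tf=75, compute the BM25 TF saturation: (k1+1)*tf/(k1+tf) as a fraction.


BM25 TF component = (k1+1)*tf / (k1+tf)
k1 = 5, tf = 75
Numerator = (5+1)*75 = 450
Denominator = 5 + 75 = 80
= 450/80 = 45/8

45/8


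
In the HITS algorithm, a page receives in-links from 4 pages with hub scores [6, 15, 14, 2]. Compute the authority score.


Authority = sum of hub scores of in-linkers
In-link 1: hub score = 6
In-link 2: hub score = 15
In-link 3: hub score = 14
In-link 4: hub score = 2
Authority = 6 + 15 + 14 + 2 = 37

37


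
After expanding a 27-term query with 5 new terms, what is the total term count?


Original terms: 27
Expansion terms: 5
Total = 27 + 5 = 32

32


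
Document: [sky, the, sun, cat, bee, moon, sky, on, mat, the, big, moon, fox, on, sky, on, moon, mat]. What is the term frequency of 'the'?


Document has 18 words
Scanning for 'the':
Found at positions: [1, 9]
Count = 2

2


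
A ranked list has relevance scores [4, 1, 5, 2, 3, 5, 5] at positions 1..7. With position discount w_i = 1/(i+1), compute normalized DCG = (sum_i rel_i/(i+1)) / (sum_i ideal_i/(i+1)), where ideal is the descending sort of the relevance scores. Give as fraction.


Position discount weights w_i = 1/(i+1) for i=1..7:
Weights = [1/2, 1/3, 1/4, 1/5, 1/6, 1/7, 1/8]
Actual relevance: [4, 1, 5, 2, 3, 5, 5]
DCG = 4/2 + 1/3 + 5/4 + 2/5 + 3/6 + 5/7 + 5/8 = 4891/840
Ideal relevance (sorted desc): [5, 5, 5, 4, 3, 2, 1]
Ideal DCG = 5/2 + 5/3 + 5/4 + 4/5 + 3/6 + 2/7 + 1/8 = 5987/840
nDCG = DCG / ideal_DCG = 4891/840 / 5987/840 = 4891/5987

4891/5987


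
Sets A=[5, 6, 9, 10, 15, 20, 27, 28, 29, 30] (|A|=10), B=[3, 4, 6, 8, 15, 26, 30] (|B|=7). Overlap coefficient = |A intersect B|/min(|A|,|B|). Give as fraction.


A intersect B = [6, 15, 30]
|A intersect B| = 3
min(|A|, |B|) = min(10, 7) = 7
Overlap = 3 / 7 = 3/7

3/7


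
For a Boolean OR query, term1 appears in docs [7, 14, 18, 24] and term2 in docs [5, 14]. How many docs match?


Boolean OR: find union of posting lists
term1 docs: [7, 14, 18, 24]
term2 docs: [5, 14]
Union: [5, 7, 14, 18, 24]
|union| = 5

5


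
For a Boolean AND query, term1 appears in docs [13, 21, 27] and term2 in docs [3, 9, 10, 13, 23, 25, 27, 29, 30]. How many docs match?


Boolean AND: find intersection of posting lists
term1 docs: [13, 21, 27]
term2 docs: [3, 9, 10, 13, 23, 25, 27, 29, 30]
Intersection: [13, 27]
|intersection| = 2

2


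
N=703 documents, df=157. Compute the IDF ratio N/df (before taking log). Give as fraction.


IDF ratio = N / df
= 703 / 157
= 703/157

703/157


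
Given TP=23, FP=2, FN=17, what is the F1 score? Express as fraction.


F1 = 2 * P * R / (P + R)
P = TP/(TP+FP) = 23/25 = 23/25
R = TP/(TP+FN) = 23/40 = 23/40
2 * P * R = 2 * 23/25 * 23/40 = 529/500
P + R = 23/25 + 23/40 = 299/200
F1 = 529/500 / 299/200 = 46/65

46/65


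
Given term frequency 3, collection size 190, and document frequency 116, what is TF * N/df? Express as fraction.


TF * (N/df)
= 3 * (190/116)
= 3 * 95/58
= 285/58

285/58


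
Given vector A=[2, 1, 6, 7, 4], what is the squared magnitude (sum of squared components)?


|A|^2 = sum of squared components
A[0]^2 = 2^2 = 4
A[1]^2 = 1^2 = 1
A[2]^2 = 6^2 = 36
A[3]^2 = 7^2 = 49
A[4]^2 = 4^2 = 16
Sum = 4 + 1 + 36 + 49 + 16 = 106

106


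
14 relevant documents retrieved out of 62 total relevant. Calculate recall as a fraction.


Recall = retrieved_relevant / total_relevant
= 14 / 62
= 14 / (14 + 48)
= 7/31

7/31


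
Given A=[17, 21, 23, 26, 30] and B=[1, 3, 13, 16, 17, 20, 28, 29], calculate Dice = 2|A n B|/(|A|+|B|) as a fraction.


A intersect B = [17]
|A intersect B| = 1
|A| = 5, |B| = 8
Dice = 2*1 / (5+8)
= 2 / 13 = 2/13

2/13


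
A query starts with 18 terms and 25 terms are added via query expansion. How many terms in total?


Original terms: 18
Expansion terms: 25
Total = 18 + 25 = 43

43


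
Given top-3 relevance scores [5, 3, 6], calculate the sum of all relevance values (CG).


Cumulative Gain = sum of relevance scores
Position 1: rel=5, running sum=5
Position 2: rel=3, running sum=8
Position 3: rel=6, running sum=14
CG = 14

14


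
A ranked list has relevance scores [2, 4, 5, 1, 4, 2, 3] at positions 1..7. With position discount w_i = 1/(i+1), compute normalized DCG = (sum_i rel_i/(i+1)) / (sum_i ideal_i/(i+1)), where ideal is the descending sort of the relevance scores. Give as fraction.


Position discount weights w_i = 1/(i+1) for i=1..7:
Weights = [1/2, 1/3, 1/4, 1/5, 1/6, 1/7, 1/8]
Actual relevance: [2, 4, 5, 1, 4, 2, 3]
DCG = 2/2 + 4/3 + 5/4 + 1/5 + 4/6 + 2/7 + 3/8 = 1431/280
Ideal relevance (sorted desc): [5, 4, 4, 3, 2, 2, 1]
Ideal DCG = 5/2 + 4/3 + 4/4 + 3/5 + 2/6 + 2/7 + 1/8 = 5189/840
nDCG = DCG / ideal_DCG = 1431/280 / 5189/840 = 4293/5189

4293/5189


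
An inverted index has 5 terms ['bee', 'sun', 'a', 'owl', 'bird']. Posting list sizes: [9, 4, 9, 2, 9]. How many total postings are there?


Summing posting list sizes:
'bee': 9 postings
'sun': 4 postings
'a': 9 postings
'owl': 2 postings
'bird': 9 postings
Total = 9 + 4 + 9 + 2 + 9 = 33

33


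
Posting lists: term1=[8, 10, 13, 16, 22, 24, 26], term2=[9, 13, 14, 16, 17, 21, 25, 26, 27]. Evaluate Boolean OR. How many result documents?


Boolean OR: find union of posting lists
term1 docs: [8, 10, 13, 16, 22, 24, 26]
term2 docs: [9, 13, 14, 16, 17, 21, 25, 26, 27]
Union: [8, 9, 10, 13, 14, 16, 17, 21, 22, 24, 25, 26, 27]
|union| = 13

13


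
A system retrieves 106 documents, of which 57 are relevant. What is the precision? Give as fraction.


Precision = relevant_retrieved / total_retrieved
= 57 / 106
= 57 / (57 + 49)
= 57/106

57/106


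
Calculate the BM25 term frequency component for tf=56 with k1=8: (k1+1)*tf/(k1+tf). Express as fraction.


BM25 TF component = (k1+1)*tf / (k1+tf)
k1 = 8, tf = 56
Numerator = (8+1)*56 = 504
Denominator = 8 + 56 = 64
= 504/64 = 63/8

63/8


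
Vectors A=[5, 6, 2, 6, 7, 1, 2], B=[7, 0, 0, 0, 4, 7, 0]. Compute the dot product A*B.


Dot product = sum of element-wise products
A[0]*B[0] = 5*7 = 35
A[1]*B[1] = 6*0 = 0
A[2]*B[2] = 2*0 = 0
A[3]*B[3] = 6*0 = 0
A[4]*B[4] = 7*4 = 28
A[5]*B[5] = 1*7 = 7
A[6]*B[6] = 2*0 = 0
Sum = 35 + 0 + 0 + 0 + 28 + 7 + 0 = 70

70


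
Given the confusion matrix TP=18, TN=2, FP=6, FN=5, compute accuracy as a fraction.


Accuracy = (TP + TN) / (TP + TN + FP + FN)
TP + TN = 18 + 2 = 20
Total = 18 + 2 + 6 + 5 = 31
Accuracy = 20 / 31 = 20/31

20/31


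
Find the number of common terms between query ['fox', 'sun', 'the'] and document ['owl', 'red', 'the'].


Query terms: ['fox', 'sun', 'the']
Document terms: ['owl', 'red', 'the']
Common terms: ['the']
Overlap count = 1

1


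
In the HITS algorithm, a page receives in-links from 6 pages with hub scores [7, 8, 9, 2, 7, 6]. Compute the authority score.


Authority = sum of hub scores of in-linkers
In-link 1: hub score = 7
In-link 2: hub score = 8
In-link 3: hub score = 9
In-link 4: hub score = 2
In-link 5: hub score = 7
In-link 6: hub score = 6
Authority = 7 + 8 + 9 + 2 + 7 + 6 = 39

39


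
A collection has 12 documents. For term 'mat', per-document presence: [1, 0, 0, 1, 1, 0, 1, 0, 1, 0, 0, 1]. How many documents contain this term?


Checking each document for 'mat':
Doc 1: present
Doc 2: absent
Doc 3: absent
Doc 4: present
Doc 5: present
Doc 6: absent
Doc 7: present
Doc 8: absent
Doc 9: present
Doc 10: absent
Doc 11: absent
Doc 12: present
df = sum of presences = 1 + 0 + 0 + 1 + 1 + 0 + 1 + 0 + 1 + 0 + 0 + 1 = 6

6


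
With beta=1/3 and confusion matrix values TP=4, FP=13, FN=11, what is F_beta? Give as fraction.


P = TP/(TP+FP) = 4/17 = 4/17
R = TP/(TP+FN) = 4/15 = 4/15
beta^2 = 1/3^2 = 1/9
(1 + beta^2) = 10/9
Numerator = (1+beta^2)*P*R = 32/459
Denominator = beta^2*P + R = 4/153 + 4/15 = 224/765
F_beta = 5/21

5/21


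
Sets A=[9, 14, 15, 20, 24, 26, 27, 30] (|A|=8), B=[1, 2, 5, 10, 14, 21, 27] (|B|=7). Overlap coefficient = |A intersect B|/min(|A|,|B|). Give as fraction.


A intersect B = [14, 27]
|A intersect B| = 2
min(|A|, |B|) = min(8, 7) = 7
Overlap = 2 / 7 = 2/7

2/7


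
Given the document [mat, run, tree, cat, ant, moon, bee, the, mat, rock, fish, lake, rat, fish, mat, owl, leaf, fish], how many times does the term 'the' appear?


Document has 18 words
Scanning for 'the':
Found at positions: [7]
Count = 1

1


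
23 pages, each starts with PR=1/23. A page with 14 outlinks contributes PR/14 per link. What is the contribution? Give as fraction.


Initial PR = 1/23 = 1/23
Outlinks = 14
Contribution per link = PR / outlinks
= 1/23 / 14
= 1/322

1/322


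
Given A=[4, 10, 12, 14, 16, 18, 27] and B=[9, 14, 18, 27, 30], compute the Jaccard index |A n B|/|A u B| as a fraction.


A intersect B = [14, 18, 27]
|A intersect B| = 3
A union B = [4, 9, 10, 12, 14, 16, 18, 27, 30]
|A union B| = 9
Jaccard = 3/9 = 1/3

1/3


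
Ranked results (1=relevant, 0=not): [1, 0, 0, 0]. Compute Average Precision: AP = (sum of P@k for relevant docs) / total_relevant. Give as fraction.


Computing P@k for each relevant position:
Position 1: relevant, P@1 = 1/1 = 1
Position 2: not relevant
Position 3: not relevant
Position 4: not relevant
Sum of P@k = 1 = 1
AP = 1 / 1 = 1

1


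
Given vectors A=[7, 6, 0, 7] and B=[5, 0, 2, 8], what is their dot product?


Dot product = sum of element-wise products
A[0]*B[0] = 7*5 = 35
A[1]*B[1] = 6*0 = 0
A[2]*B[2] = 0*2 = 0
A[3]*B[3] = 7*8 = 56
Sum = 35 + 0 + 0 + 56 = 91

91


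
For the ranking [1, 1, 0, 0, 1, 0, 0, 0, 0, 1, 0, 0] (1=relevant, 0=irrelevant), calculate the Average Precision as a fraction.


Computing P@k for each relevant position:
Position 1: relevant, P@1 = 1/1 = 1
Position 2: relevant, P@2 = 2/2 = 1
Position 3: not relevant
Position 4: not relevant
Position 5: relevant, P@5 = 3/5 = 3/5
Position 6: not relevant
Position 7: not relevant
Position 8: not relevant
Position 9: not relevant
Position 10: relevant, P@10 = 4/10 = 2/5
Position 11: not relevant
Position 12: not relevant
Sum of P@k = 1 + 1 + 3/5 + 2/5 = 3
AP = 3 / 4 = 3/4

3/4


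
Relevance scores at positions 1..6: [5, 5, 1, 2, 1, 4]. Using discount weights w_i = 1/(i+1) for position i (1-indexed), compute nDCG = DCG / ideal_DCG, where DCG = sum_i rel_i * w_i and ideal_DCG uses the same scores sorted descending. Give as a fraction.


Position discount weights w_i = 1/(i+1) for i=1..6:
Weights = [1/2, 1/3, 1/4, 1/5, 1/6, 1/7]
Actual relevance: [5, 5, 1, 2, 1, 4]
DCG = 5/2 + 5/3 + 1/4 + 2/5 + 1/6 + 4/7 = 2333/420
Ideal relevance (sorted desc): [5, 5, 4, 2, 1, 1]
Ideal DCG = 5/2 + 5/3 + 4/4 + 2/5 + 1/6 + 1/7 = 617/105
nDCG = DCG / ideal_DCG = 2333/420 / 617/105 = 2333/2468

2333/2468


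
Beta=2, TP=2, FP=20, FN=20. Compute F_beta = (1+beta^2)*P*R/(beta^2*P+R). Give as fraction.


P = TP/(TP+FP) = 2/22 = 1/11
R = TP/(TP+FN) = 2/22 = 1/11
beta^2 = 2^2 = 4
(1 + beta^2) = 5
Numerator = (1+beta^2)*P*R = 5/121
Denominator = beta^2*P + R = 4/11 + 1/11 = 5/11
F_beta = 1/11

1/11


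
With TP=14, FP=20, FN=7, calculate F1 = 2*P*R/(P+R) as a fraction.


F1 = 2 * P * R / (P + R)
P = TP/(TP+FP) = 14/34 = 7/17
R = TP/(TP+FN) = 14/21 = 2/3
2 * P * R = 2 * 7/17 * 2/3 = 28/51
P + R = 7/17 + 2/3 = 55/51
F1 = 28/51 / 55/51 = 28/55

28/55


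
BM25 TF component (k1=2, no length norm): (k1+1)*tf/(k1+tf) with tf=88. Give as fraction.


BM25 TF component = (k1+1)*tf / (k1+tf)
k1 = 2, tf = 88
Numerator = (2+1)*88 = 264
Denominator = 2 + 88 = 90
= 264/90 = 44/15

44/15


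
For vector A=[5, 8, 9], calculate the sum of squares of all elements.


|A|^2 = sum of squared components
A[0]^2 = 5^2 = 25
A[1]^2 = 8^2 = 64
A[2]^2 = 9^2 = 81
Sum = 25 + 64 + 81 = 170

170


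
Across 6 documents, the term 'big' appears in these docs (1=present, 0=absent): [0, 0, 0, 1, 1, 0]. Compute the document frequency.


Checking each document for 'big':
Doc 1: absent
Doc 2: absent
Doc 3: absent
Doc 4: present
Doc 5: present
Doc 6: absent
df = sum of presences = 0 + 0 + 0 + 1 + 1 + 0 = 2

2


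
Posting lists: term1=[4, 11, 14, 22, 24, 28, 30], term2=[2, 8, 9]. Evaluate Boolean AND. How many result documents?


Boolean AND: find intersection of posting lists
term1 docs: [4, 11, 14, 22, 24, 28, 30]
term2 docs: [2, 8, 9]
Intersection: []
|intersection| = 0

0


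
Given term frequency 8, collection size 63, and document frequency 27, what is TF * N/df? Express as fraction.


TF * (N/df)
= 8 * (63/27)
= 8 * 7/3
= 56/3

56/3


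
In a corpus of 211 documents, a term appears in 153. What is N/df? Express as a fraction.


IDF ratio = N / df
= 211 / 153
= 211/153

211/153


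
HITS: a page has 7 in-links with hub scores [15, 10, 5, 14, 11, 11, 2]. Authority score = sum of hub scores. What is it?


Authority = sum of hub scores of in-linkers
In-link 1: hub score = 15
In-link 2: hub score = 10
In-link 3: hub score = 5
In-link 4: hub score = 14
In-link 5: hub score = 11
In-link 6: hub score = 11
In-link 7: hub score = 2
Authority = 15 + 10 + 5 + 14 + 11 + 11 + 2 = 68

68


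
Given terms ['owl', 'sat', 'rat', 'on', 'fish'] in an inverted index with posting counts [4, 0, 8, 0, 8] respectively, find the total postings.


Summing posting list sizes:
'owl': 4 postings
'sat': 0 postings
'rat': 8 postings
'on': 0 postings
'fish': 8 postings
Total = 4 + 0 + 8 + 0 + 8 = 20

20


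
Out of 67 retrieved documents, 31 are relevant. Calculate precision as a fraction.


Precision = relevant_retrieved / total_retrieved
= 31 / 67
= 31 / (31 + 36)
= 31/67

31/67


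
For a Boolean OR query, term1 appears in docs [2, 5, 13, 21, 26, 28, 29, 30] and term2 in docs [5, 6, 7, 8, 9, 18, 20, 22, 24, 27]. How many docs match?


Boolean OR: find union of posting lists
term1 docs: [2, 5, 13, 21, 26, 28, 29, 30]
term2 docs: [5, 6, 7, 8, 9, 18, 20, 22, 24, 27]
Union: [2, 5, 6, 7, 8, 9, 13, 18, 20, 21, 22, 24, 26, 27, 28, 29, 30]
|union| = 17

17


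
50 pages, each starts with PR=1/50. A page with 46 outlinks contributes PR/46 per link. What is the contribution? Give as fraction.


Initial PR = 1/50 = 1/50
Outlinks = 46
Contribution per link = PR / outlinks
= 1/50 / 46
= 1/2300

1/2300


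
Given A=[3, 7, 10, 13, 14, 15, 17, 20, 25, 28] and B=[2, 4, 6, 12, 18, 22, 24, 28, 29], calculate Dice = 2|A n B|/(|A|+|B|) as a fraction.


A intersect B = [28]
|A intersect B| = 1
|A| = 10, |B| = 9
Dice = 2*1 / (10+9)
= 2 / 19 = 2/19

2/19


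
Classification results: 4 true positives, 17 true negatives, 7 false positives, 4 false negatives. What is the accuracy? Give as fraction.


Accuracy = (TP + TN) / (TP + TN + FP + FN)
TP + TN = 4 + 17 = 21
Total = 4 + 17 + 7 + 4 = 32
Accuracy = 21 / 32 = 21/32

21/32


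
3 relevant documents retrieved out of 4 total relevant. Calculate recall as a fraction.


Recall = retrieved_relevant / total_relevant
= 3 / 4
= 3 / (3 + 1)
= 3/4

3/4


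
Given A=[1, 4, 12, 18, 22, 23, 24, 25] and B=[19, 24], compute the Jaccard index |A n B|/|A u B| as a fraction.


A intersect B = [24]
|A intersect B| = 1
A union B = [1, 4, 12, 18, 19, 22, 23, 24, 25]
|A union B| = 9
Jaccard = 1/9 = 1/9

1/9


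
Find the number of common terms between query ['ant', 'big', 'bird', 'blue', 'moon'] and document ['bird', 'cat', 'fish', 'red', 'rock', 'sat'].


Query terms: ['ant', 'big', 'bird', 'blue', 'moon']
Document terms: ['bird', 'cat', 'fish', 'red', 'rock', 'sat']
Common terms: ['bird']
Overlap count = 1

1


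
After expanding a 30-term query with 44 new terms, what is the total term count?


Original terms: 30
Expansion terms: 44
Total = 30 + 44 = 74

74


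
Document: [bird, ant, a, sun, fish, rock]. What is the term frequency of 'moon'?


Document has 6 words
Scanning for 'moon':
Term not found in document
Count = 0

0


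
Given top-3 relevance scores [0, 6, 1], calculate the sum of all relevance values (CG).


Cumulative Gain = sum of relevance scores
Position 1: rel=0, running sum=0
Position 2: rel=6, running sum=6
Position 3: rel=1, running sum=7
CG = 7

7


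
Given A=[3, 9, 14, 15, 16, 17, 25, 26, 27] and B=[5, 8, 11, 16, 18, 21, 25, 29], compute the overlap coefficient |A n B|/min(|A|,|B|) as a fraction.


A intersect B = [16, 25]
|A intersect B| = 2
min(|A|, |B|) = min(9, 8) = 8
Overlap = 2 / 8 = 1/4

1/4


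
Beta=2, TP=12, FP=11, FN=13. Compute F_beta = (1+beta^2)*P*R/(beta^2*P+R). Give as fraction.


P = TP/(TP+FP) = 12/23 = 12/23
R = TP/(TP+FN) = 12/25 = 12/25
beta^2 = 2^2 = 4
(1 + beta^2) = 5
Numerator = (1+beta^2)*P*R = 144/115
Denominator = beta^2*P + R = 48/23 + 12/25 = 1476/575
F_beta = 20/41

20/41


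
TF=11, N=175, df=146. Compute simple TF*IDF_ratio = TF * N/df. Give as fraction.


TF * (N/df)
= 11 * (175/146)
= 11 * 175/146
= 1925/146

1925/146


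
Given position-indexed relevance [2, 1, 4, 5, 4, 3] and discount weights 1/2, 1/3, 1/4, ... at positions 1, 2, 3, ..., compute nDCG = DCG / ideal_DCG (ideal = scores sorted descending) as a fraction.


Position discount weights w_i = 1/(i+1) for i=1..6:
Weights = [1/2, 1/3, 1/4, 1/5, 1/6, 1/7]
Actual relevance: [2, 1, 4, 5, 4, 3]
DCG = 2/2 + 1/3 + 4/4 + 5/5 + 4/6 + 3/7 = 31/7
Ideal relevance (sorted desc): [5, 4, 4, 3, 2, 1]
Ideal DCG = 5/2 + 4/3 + 4/4 + 3/5 + 2/6 + 1/7 = 1241/210
nDCG = DCG / ideal_DCG = 31/7 / 1241/210 = 930/1241

930/1241


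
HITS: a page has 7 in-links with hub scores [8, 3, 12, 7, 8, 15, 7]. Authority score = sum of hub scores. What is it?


Authority = sum of hub scores of in-linkers
In-link 1: hub score = 8
In-link 2: hub score = 3
In-link 3: hub score = 12
In-link 4: hub score = 7
In-link 5: hub score = 8
In-link 6: hub score = 15
In-link 7: hub score = 7
Authority = 8 + 3 + 12 + 7 + 8 + 15 + 7 = 60

60


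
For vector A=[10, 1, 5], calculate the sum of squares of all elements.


|A|^2 = sum of squared components
A[0]^2 = 10^2 = 100
A[1]^2 = 1^2 = 1
A[2]^2 = 5^2 = 25
Sum = 100 + 1 + 25 = 126

126


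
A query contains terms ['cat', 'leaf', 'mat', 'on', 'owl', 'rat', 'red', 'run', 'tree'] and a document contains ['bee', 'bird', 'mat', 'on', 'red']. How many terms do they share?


Query terms: ['cat', 'leaf', 'mat', 'on', 'owl', 'rat', 'red', 'run', 'tree']
Document terms: ['bee', 'bird', 'mat', 'on', 'red']
Common terms: ['mat', 'on', 'red']
Overlap count = 3

3


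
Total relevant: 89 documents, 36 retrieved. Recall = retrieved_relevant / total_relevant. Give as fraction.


Recall = retrieved_relevant / total_relevant
= 36 / 89
= 36 / (36 + 53)
= 36/89

36/89


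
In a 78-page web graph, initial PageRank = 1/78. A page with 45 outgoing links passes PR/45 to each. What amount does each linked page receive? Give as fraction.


Initial PR = 1/78 = 1/78
Outlinks = 45
Contribution per link = PR / outlinks
= 1/78 / 45
= 1/3510

1/3510


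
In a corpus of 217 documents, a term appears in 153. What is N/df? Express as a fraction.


IDF ratio = N / df
= 217 / 153
= 217/153

217/153


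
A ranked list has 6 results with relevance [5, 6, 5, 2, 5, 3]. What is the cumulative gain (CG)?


Cumulative Gain = sum of relevance scores
Position 1: rel=5, running sum=5
Position 2: rel=6, running sum=11
Position 3: rel=5, running sum=16
Position 4: rel=2, running sum=18
Position 5: rel=5, running sum=23
Position 6: rel=3, running sum=26
CG = 26

26


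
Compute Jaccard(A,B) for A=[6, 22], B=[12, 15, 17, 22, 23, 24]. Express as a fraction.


A intersect B = [22]
|A intersect B| = 1
A union B = [6, 12, 15, 17, 22, 23, 24]
|A union B| = 7
Jaccard = 1/7 = 1/7

1/7


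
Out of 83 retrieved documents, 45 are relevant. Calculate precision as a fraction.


Precision = relevant_retrieved / total_retrieved
= 45 / 83
= 45 / (45 + 38)
= 45/83

45/83


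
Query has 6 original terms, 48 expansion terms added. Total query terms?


Original terms: 6
Expansion terms: 48
Total = 6 + 48 = 54

54


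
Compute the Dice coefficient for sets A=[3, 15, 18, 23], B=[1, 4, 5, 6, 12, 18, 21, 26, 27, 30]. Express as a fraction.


A intersect B = [18]
|A intersect B| = 1
|A| = 4, |B| = 10
Dice = 2*1 / (4+10)
= 2 / 14 = 1/7

1/7


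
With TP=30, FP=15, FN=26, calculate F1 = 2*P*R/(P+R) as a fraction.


F1 = 2 * P * R / (P + R)
P = TP/(TP+FP) = 30/45 = 2/3
R = TP/(TP+FN) = 30/56 = 15/28
2 * P * R = 2 * 2/3 * 15/28 = 5/7
P + R = 2/3 + 15/28 = 101/84
F1 = 5/7 / 101/84 = 60/101

60/101


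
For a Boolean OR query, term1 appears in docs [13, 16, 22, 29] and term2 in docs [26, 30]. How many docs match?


Boolean OR: find union of posting lists
term1 docs: [13, 16, 22, 29]
term2 docs: [26, 30]
Union: [13, 16, 22, 26, 29, 30]
|union| = 6

6


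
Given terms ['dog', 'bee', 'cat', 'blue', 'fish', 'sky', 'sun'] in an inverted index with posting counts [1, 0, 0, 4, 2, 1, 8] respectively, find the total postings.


Summing posting list sizes:
'dog': 1 postings
'bee': 0 postings
'cat': 0 postings
'blue': 4 postings
'fish': 2 postings
'sky': 1 postings
'sun': 8 postings
Total = 1 + 0 + 0 + 4 + 2 + 1 + 8 = 16

16


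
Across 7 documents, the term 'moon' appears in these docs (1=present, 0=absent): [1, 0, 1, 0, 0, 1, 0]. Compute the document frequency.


Checking each document for 'moon':
Doc 1: present
Doc 2: absent
Doc 3: present
Doc 4: absent
Doc 5: absent
Doc 6: present
Doc 7: absent
df = sum of presences = 1 + 0 + 1 + 0 + 0 + 1 + 0 = 3

3


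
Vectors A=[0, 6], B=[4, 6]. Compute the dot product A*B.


Dot product = sum of element-wise products
A[0]*B[0] = 0*4 = 0
A[1]*B[1] = 6*6 = 36
Sum = 0 + 36 = 36

36


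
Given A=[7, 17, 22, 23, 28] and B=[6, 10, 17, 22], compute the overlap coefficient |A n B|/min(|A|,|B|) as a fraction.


A intersect B = [17, 22]
|A intersect B| = 2
min(|A|, |B|) = min(5, 4) = 4
Overlap = 2 / 4 = 1/2

1/2


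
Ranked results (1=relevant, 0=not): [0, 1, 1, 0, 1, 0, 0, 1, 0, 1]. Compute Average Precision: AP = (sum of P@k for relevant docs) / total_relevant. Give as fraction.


Computing P@k for each relevant position:
Position 1: not relevant
Position 2: relevant, P@2 = 1/2 = 1/2
Position 3: relevant, P@3 = 2/3 = 2/3
Position 4: not relevant
Position 5: relevant, P@5 = 3/5 = 3/5
Position 6: not relevant
Position 7: not relevant
Position 8: relevant, P@8 = 4/8 = 1/2
Position 9: not relevant
Position 10: relevant, P@10 = 5/10 = 1/2
Sum of P@k = 1/2 + 2/3 + 3/5 + 1/2 + 1/2 = 83/30
AP = 83/30 / 5 = 83/150

83/150


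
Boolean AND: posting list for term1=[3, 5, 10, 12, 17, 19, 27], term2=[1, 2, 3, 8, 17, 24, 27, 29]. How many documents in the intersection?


Boolean AND: find intersection of posting lists
term1 docs: [3, 5, 10, 12, 17, 19, 27]
term2 docs: [1, 2, 3, 8, 17, 24, 27, 29]
Intersection: [3, 17, 27]
|intersection| = 3

3


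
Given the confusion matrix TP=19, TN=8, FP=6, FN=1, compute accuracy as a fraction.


Accuracy = (TP + TN) / (TP + TN + FP + FN)
TP + TN = 19 + 8 = 27
Total = 19 + 8 + 6 + 1 = 34
Accuracy = 27 / 34 = 27/34

27/34


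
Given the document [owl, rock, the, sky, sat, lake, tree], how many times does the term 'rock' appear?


Document has 7 words
Scanning for 'rock':
Found at positions: [1]
Count = 1

1


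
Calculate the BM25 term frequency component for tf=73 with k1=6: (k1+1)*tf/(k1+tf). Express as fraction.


BM25 TF component = (k1+1)*tf / (k1+tf)
k1 = 6, tf = 73
Numerator = (6+1)*73 = 511
Denominator = 6 + 73 = 79
= 511/79 = 511/79

511/79


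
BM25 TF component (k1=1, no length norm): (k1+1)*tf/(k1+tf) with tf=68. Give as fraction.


BM25 TF component = (k1+1)*tf / (k1+tf)
k1 = 1, tf = 68
Numerator = (1+1)*68 = 136
Denominator = 1 + 68 = 69
= 136/69 = 136/69

136/69


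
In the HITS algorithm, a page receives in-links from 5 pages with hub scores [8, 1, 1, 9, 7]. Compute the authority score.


Authority = sum of hub scores of in-linkers
In-link 1: hub score = 8
In-link 2: hub score = 1
In-link 3: hub score = 1
In-link 4: hub score = 9
In-link 5: hub score = 7
Authority = 8 + 1 + 1 + 9 + 7 = 26

26


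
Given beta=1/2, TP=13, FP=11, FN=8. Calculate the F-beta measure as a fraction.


P = TP/(TP+FP) = 13/24 = 13/24
R = TP/(TP+FN) = 13/21 = 13/21
beta^2 = 1/2^2 = 1/4
(1 + beta^2) = 5/4
Numerator = (1+beta^2)*P*R = 845/2016
Denominator = beta^2*P + R = 13/96 + 13/21 = 169/224
F_beta = 5/9

5/9


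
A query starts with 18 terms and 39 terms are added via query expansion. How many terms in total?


Original terms: 18
Expansion terms: 39
Total = 18 + 39 = 57

57


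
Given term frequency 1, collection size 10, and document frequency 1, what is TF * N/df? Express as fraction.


TF * (N/df)
= 1 * (10/1)
= 1 * 10
= 10

10


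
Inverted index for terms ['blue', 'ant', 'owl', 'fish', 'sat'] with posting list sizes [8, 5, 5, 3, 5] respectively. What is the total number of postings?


Summing posting list sizes:
'blue': 8 postings
'ant': 5 postings
'owl': 5 postings
'fish': 3 postings
'sat': 5 postings
Total = 8 + 5 + 5 + 3 + 5 = 26

26


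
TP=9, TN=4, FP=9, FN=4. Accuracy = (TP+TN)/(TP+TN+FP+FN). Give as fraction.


Accuracy = (TP + TN) / (TP + TN + FP + FN)
TP + TN = 9 + 4 = 13
Total = 9 + 4 + 9 + 4 = 26
Accuracy = 13 / 26 = 1/2

1/2


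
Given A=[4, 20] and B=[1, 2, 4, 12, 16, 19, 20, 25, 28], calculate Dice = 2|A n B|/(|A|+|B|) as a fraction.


A intersect B = [4, 20]
|A intersect B| = 2
|A| = 2, |B| = 9
Dice = 2*2 / (2+9)
= 4 / 11 = 4/11

4/11


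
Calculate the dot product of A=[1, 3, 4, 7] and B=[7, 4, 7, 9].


Dot product = sum of element-wise products
A[0]*B[0] = 1*7 = 7
A[1]*B[1] = 3*4 = 12
A[2]*B[2] = 4*7 = 28
A[3]*B[3] = 7*9 = 63
Sum = 7 + 12 + 28 + 63 = 110

110


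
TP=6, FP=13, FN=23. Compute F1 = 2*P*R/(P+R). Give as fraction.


F1 = 2 * P * R / (P + R)
P = TP/(TP+FP) = 6/19 = 6/19
R = TP/(TP+FN) = 6/29 = 6/29
2 * P * R = 2 * 6/19 * 6/29 = 72/551
P + R = 6/19 + 6/29 = 288/551
F1 = 72/551 / 288/551 = 1/4

1/4


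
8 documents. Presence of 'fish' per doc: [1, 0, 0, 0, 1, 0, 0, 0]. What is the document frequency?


Checking each document for 'fish':
Doc 1: present
Doc 2: absent
Doc 3: absent
Doc 4: absent
Doc 5: present
Doc 6: absent
Doc 7: absent
Doc 8: absent
df = sum of presences = 1 + 0 + 0 + 0 + 1 + 0 + 0 + 0 = 2

2


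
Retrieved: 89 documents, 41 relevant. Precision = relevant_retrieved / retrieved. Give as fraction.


Precision = relevant_retrieved / total_retrieved
= 41 / 89
= 41 / (41 + 48)
= 41/89

41/89


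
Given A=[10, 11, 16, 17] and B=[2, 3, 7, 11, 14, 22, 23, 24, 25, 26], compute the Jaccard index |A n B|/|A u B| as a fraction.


A intersect B = [11]
|A intersect B| = 1
A union B = [2, 3, 7, 10, 11, 14, 16, 17, 22, 23, 24, 25, 26]
|A union B| = 13
Jaccard = 1/13 = 1/13

1/13


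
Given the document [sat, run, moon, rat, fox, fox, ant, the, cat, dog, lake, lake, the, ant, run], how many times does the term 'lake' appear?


Document has 15 words
Scanning for 'lake':
Found at positions: [10, 11]
Count = 2

2


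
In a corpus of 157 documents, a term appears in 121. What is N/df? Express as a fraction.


IDF ratio = N / df
= 157 / 121
= 157/121

157/121


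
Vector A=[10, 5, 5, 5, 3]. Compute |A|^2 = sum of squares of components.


|A|^2 = sum of squared components
A[0]^2 = 10^2 = 100
A[1]^2 = 5^2 = 25
A[2]^2 = 5^2 = 25
A[3]^2 = 5^2 = 25
A[4]^2 = 3^2 = 9
Sum = 100 + 25 + 25 + 25 + 9 = 184

184


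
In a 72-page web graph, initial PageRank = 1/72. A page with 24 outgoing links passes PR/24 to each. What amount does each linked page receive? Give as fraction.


Initial PR = 1/72 = 1/72
Outlinks = 24
Contribution per link = PR / outlinks
= 1/72 / 24
= 1/1728

1/1728


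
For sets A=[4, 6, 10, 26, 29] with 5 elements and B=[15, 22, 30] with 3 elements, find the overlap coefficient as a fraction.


A intersect B = []
|A intersect B| = 0
min(|A|, |B|) = min(5, 3) = 3
Overlap = 0 / 3 = 0

0


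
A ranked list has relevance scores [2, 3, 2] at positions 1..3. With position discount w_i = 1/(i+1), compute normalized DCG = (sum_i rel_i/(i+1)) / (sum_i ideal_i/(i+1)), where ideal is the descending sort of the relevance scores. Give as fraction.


Position discount weights w_i = 1/(i+1) for i=1..3:
Weights = [1/2, 1/3, 1/4]
Actual relevance: [2, 3, 2]
DCG = 2/2 + 3/3 + 2/4 = 5/2
Ideal relevance (sorted desc): [3, 2, 2]
Ideal DCG = 3/2 + 2/3 + 2/4 = 8/3
nDCG = DCG / ideal_DCG = 5/2 / 8/3 = 15/16

15/16


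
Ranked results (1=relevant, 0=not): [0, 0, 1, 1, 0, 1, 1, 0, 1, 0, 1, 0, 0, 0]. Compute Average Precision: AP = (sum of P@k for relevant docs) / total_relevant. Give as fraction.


Computing P@k for each relevant position:
Position 1: not relevant
Position 2: not relevant
Position 3: relevant, P@3 = 1/3 = 1/3
Position 4: relevant, P@4 = 2/4 = 1/2
Position 5: not relevant
Position 6: relevant, P@6 = 3/6 = 1/2
Position 7: relevant, P@7 = 4/7 = 4/7
Position 8: not relevant
Position 9: relevant, P@9 = 5/9 = 5/9
Position 10: not relevant
Position 11: relevant, P@11 = 6/11 = 6/11
Position 12: not relevant
Position 13: not relevant
Position 14: not relevant
Sum of P@k = 1/3 + 1/2 + 1/2 + 4/7 + 5/9 + 6/11 = 2083/693
AP = 2083/693 / 6 = 2083/4158

2083/4158


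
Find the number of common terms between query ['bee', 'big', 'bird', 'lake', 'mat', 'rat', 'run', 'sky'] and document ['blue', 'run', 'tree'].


Query terms: ['bee', 'big', 'bird', 'lake', 'mat', 'rat', 'run', 'sky']
Document terms: ['blue', 'run', 'tree']
Common terms: ['run']
Overlap count = 1

1


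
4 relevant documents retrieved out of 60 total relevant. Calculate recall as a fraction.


Recall = retrieved_relevant / total_relevant
= 4 / 60
= 4 / (4 + 56)
= 1/15

1/15


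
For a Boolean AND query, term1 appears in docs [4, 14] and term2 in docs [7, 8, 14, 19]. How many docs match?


Boolean AND: find intersection of posting lists
term1 docs: [4, 14]
term2 docs: [7, 8, 14, 19]
Intersection: [14]
|intersection| = 1

1


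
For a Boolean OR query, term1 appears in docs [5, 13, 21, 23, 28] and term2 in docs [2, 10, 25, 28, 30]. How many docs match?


Boolean OR: find union of posting lists
term1 docs: [5, 13, 21, 23, 28]
term2 docs: [2, 10, 25, 28, 30]
Union: [2, 5, 10, 13, 21, 23, 25, 28, 30]
|union| = 9

9


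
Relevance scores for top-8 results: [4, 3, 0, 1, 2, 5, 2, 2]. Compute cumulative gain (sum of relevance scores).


Cumulative Gain = sum of relevance scores
Position 1: rel=4, running sum=4
Position 2: rel=3, running sum=7
Position 3: rel=0, running sum=7
Position 4: rel=1, running sum=8
Position 5: rel=2, running sum=10
Position 6: rel=5, running sum=15
Position 7: rel=2, running sum=17
Position 8: rel=2, running sum=19
CG = 19

19


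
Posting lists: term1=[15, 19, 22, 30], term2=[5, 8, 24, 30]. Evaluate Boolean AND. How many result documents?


Boolean AND: find intersection of posting lists
term1 docs: [15, 19, 22, 30]
term2 docs: [5, 8, 24, 30]
Intersection: [30]
|intersection| = 1

1
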